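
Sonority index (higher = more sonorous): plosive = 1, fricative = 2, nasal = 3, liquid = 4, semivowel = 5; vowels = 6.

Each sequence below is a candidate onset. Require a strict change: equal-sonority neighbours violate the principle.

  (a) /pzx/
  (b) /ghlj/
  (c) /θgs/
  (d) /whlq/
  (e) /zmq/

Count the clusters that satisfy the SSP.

1

(a) /pzx/: profile 1-2-2 — violates.
(b) /ghlj/: profile 1-2-4-5 — obeys.
(c) /θgs/: profile 2-1-2 — violates.
(d) /whlq/: profile 5-2-4-1 — violates.
(e) /zmq/: profile 2-3-1 — violates.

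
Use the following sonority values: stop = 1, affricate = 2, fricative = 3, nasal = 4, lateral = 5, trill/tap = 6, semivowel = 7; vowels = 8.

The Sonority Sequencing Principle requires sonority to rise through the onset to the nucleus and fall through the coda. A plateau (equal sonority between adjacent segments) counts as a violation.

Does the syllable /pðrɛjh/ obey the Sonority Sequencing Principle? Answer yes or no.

yes

Onset: /p/ is a stop (sonority 1), /ð/ is a fricative (sonority 3), /r/ is a trill/tap (sonority 6); then the nucleus /ɛ/ (sonority 8).
Onset profile 1-3-6-8 — rises to the nucleus.
Coda: /j/ is a semivowel (sonority 7), /h/ is a fricative (sonority 3).
Coda profile 8-7-3 — falls from the nucleus.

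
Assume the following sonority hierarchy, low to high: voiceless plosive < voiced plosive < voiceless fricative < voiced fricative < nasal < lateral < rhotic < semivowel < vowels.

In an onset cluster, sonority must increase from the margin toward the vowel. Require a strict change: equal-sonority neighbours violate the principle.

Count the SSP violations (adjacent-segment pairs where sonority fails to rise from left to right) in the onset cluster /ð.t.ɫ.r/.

1

/ð/ is a voiced fricative (sonority 4).
/t/ is a voiceless plosive (sonority 1).
/ɫ/ is a lateral (sonority 6).
/r/ is a rhotic (sonority 7).
/ð/→/t/: 4→1 (does not rise) — violation.
/t/→/ɫ/: 1→6 (rises) — ok.
/ɫ/→/r/: 6→7 (rises) — ok.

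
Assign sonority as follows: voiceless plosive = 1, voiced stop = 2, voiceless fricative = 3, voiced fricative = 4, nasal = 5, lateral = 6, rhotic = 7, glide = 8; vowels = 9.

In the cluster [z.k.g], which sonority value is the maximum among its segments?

/z/ — voiced fricative, sonority 4.
/k/ — voiceless plosive, sonority 1.
/g/ — voiced stop, sonority 2.
The maximum is 4.

4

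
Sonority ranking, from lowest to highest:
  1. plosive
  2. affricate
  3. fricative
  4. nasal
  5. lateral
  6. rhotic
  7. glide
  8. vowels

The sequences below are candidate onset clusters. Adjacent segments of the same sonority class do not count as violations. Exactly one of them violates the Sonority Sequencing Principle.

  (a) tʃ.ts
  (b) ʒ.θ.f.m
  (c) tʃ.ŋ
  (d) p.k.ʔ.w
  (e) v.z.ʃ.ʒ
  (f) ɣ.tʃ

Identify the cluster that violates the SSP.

f

(a) tʃ.ts: profile 2-2 — obeys.
(b) ʒ.θ.f.m: profile 3-3-3-4 — obeys.
(c) tʃ.ŋ: profile 2-4 — obeys.
(d) p.k.ʔ.w: profile 1-1-1-7 — obeys.
(e) v.z.ʃ.ʒ: profile 3-3-3-3 — obeys.
(f) ɣ.tʃ: profile 3-2 — violates.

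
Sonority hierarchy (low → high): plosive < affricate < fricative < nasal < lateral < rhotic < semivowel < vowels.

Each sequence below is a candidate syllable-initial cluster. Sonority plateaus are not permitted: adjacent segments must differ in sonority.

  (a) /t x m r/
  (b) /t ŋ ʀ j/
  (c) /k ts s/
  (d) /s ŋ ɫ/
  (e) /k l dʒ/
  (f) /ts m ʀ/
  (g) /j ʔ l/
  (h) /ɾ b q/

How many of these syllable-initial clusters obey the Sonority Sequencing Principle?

(a) /t x m r/: profile 1-3-4-6 — obeys.
(b) /t ŋ ʀ j/: profile 1-4-6-7 — obeys.
(c) /k ts s/: profile 1-2-3 — obeys.
(d) /s ŋ ɫ/: profile 3-4-5 — obeys.
(e) /k l dʒ/: profile 1-5-2 — violates.
(f) /ts m ʀ/: profile 2-4-6 — obeys.
(g) /j ʔ l/: profile 7-1-5 — violates.
(h) /ɾ b q/: profile 6-1-1 — violates.

5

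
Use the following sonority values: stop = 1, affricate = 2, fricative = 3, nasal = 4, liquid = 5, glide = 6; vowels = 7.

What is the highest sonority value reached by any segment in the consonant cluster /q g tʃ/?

/q/ is a stop (sonority 1).
/g/ is a stop (sonority 1).
/tʃ/ is an affricate (sonority 2).
The maximum is 2.

2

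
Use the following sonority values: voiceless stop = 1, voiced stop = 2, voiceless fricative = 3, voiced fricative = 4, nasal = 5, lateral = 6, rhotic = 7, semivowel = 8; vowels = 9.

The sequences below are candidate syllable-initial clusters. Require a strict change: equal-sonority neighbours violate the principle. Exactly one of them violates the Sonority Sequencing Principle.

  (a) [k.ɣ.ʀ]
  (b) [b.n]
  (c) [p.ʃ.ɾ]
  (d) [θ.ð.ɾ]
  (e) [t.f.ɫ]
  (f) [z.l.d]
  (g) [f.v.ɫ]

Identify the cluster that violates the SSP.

(a) 1-4-7 → obeys
(b) 2-5 → obeys
(c) 1-3-7 → obeys
(d) 3-4-7 → obeys
(e) 1-3-6 → obeys
(f) 4-6-2 → violates
(g) 3-4-6 → obeys

f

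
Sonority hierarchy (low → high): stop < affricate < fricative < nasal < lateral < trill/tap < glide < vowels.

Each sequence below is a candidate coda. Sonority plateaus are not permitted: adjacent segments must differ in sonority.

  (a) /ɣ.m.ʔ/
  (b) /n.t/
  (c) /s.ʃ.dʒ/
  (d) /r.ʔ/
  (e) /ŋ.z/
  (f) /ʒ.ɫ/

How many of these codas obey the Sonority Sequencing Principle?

(a) 3-4-1 → violates
(b) 4-1 → obeys
(c) 3-3-2 → violates
(d) 6-1 → obeys
(e) 4-3 → obeys
(f) 3-5 → violates

3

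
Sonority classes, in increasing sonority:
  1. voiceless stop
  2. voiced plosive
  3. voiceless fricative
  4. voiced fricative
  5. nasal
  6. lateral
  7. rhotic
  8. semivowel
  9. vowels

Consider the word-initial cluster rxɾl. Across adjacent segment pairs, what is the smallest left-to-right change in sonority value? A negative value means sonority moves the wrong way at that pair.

/r/ is a rhotic (sonority 7).
/x/ is a voiceless fricative (sonority 3).
/ɾ/ is a rhotic (sonority 7).
/l/ is a lateral (sonority 6).
/r/→/x/: change -4.
/x/→/ɾ/: change +4.
/ɾ/→/l/: change -1.
Minimum = -4.

-4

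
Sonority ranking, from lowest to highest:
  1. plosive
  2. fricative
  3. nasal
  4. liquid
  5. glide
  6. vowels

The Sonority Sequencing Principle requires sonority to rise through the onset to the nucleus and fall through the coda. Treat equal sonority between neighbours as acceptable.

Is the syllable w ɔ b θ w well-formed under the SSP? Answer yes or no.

no

Onset: /w/ is a glide (sonority 5); then the nucleus /ɔ/ (sonority 6).
Onset profile 5-6 — rises to the nucleus.
Coda: /b/ is a plosive (sonority 1), /θ/ is a fricative (sonority 2), /w/ is a glide (sonority 5).
Coda profile 6-1-2-5 — does not fall throughout.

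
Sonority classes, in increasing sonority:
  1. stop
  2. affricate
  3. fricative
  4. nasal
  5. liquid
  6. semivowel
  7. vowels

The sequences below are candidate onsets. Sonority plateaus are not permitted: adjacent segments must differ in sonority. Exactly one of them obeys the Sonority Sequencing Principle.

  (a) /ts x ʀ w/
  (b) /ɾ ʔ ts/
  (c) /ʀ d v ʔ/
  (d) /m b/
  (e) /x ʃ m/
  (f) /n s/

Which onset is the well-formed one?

a

(a) 2-3-5-6 → obeys
(b) 5-1-2 → violates
(c) 5-1-3-1 → violates
(d) 4-1 → violates
(e) 3-3-4 → violates
(f) 4-3 → violates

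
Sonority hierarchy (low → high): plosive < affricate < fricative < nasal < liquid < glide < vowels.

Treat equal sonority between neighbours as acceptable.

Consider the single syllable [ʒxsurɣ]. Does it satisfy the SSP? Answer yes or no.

Onset: /ʒ/ is a fricative (sonority 3), /x/ is a fricative (sonority 3), /s/ is a fricative (sonority 3); then the nucleus /u/ (sonority 7).
Onset profile 3-3-3-7 — rises to the nucleus.
Coda: /r/ is a liquid (sonority 5), /ɣ/ is a fricative (sonority 3).
Coda profile 7-5-3 — falls from the nucleus.

yes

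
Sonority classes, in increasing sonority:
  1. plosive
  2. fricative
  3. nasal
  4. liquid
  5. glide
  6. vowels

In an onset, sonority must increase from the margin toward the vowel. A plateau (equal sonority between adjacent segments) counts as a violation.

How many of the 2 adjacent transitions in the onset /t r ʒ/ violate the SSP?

1

/t/ — plosive, sonority 1.
/r/ — liquid, sonority 4.
/ʒ/ — fricative, sonority 2.
/t/→/r/: 1→4 (rises) — ok.
/r/→/ʒ/: 4→2 (does not rise) — violation.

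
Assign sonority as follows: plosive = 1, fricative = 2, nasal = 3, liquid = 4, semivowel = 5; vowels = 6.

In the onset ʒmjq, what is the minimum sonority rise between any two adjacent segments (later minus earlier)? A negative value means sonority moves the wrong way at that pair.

/ʒ/ — fricative, sonority 2.
/m/ — nasal, sonority 3.
/j/ — semivowel, sonority 5.
/q/ — plosive, sonority 1.
/ʒ/→/m/: change +1.
/m/→/j/: change +2.
/j/→/q/: change -4.
Minimum = -4.

-4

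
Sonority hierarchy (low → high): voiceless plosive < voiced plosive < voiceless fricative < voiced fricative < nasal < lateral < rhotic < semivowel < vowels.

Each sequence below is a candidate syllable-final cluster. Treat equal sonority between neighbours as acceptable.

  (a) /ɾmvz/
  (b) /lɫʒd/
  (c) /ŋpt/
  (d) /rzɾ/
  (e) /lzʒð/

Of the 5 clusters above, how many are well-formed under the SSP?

(a) /ɾmvz/: profile 7-5-4-4 — obeys.
(b) /lɫʒd/: profile 6-6-4-2 — obeys.
(c) /ŋpt/: profile 5-1-1 — obeys.
(d) /rzɾ/: profile 7-4-7 — violates.
(e) /lzʒð/: profile 6-4-4-4 — obeys.

4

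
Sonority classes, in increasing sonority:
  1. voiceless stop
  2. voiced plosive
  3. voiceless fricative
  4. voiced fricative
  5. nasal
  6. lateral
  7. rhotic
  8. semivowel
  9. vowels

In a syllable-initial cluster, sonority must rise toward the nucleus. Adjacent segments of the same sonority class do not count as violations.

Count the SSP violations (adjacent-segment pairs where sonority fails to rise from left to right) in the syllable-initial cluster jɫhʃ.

2

/j/: semivowel = 8.
/ɫ/: lateral = 6.
/h/: voiceless fricative = 3.
/ʃ/: voiceless fricative = 3.
/j/→/ɫ/: 8→6 (does not rise) — violation.
/ɫ/→/h/: 6→3 (does not rise) — violation.
/h/→/ʃ/: 3→3 (plateau, allowed) — ok.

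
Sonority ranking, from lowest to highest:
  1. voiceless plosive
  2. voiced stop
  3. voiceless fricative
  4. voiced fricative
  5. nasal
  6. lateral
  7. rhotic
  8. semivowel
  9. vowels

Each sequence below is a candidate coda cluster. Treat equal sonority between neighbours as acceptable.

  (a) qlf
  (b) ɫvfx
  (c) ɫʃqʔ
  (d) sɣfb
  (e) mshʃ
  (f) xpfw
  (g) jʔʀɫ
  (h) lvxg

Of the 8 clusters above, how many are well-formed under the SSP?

(a) qlf: profile 1-6-3 — violates.
(b) ɫvfx: profile 6-4-3-3 — obeys.
(c) ɫʃqʔ: profile 6-3-1-1 — obeys.
(d) sɣfb: profile 3-4-3-2 — violates.
(e) mshʃ: profile 5-3-3-3 — obeys.
(f) xpfw: profile 3-1-3-8 — violates.
(g) jʔʀɫ: profile 8-1-7-6 — violates.
(h) lvxg: profile 6-4-3-2 — obeys.

4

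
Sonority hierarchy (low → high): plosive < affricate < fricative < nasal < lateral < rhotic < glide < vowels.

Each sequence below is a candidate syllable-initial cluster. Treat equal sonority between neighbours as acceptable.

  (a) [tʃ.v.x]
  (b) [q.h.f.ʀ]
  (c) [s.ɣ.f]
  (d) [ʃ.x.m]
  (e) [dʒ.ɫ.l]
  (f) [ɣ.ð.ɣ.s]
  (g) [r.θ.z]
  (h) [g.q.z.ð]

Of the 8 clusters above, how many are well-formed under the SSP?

(a) 2-3-3 → obeys
(b) 1-3-3-6 → obeys
(c) 3-3-3 → obeys
(d) 3-3-4 → obeys
(e) 2-5-5 → obeys
(f) 3-3-3-3 → obeys
(g) 6-3-3 → violates
(h) 1-1-3-3 → obeys

7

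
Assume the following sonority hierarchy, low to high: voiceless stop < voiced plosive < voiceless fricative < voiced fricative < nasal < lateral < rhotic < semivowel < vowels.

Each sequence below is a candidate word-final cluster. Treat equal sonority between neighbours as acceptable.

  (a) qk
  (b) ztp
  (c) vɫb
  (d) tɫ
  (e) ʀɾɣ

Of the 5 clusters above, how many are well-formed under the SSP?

(a) qk: profile 1-1 — obeys.
(b) ztp: profile 4-1-1 — obeys.
(c) vɫb: profile 4-6-2 — violates.
(d) tɫ: profile 1-6 — violates.
(e) ʀɾɣ: profile 7-7-4 — obeys.

3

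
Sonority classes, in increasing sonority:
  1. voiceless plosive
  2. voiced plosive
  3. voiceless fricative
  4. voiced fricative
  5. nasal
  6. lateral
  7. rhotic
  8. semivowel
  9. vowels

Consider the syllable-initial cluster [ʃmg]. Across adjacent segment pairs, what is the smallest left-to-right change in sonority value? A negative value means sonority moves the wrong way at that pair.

/ʃ/: voiceless fricative = 3.
/m/: nasal = 5.
/g/: voiced plosive = 2.
/ʃ/→/m/: change +2.
/m/→/g/: change -3.
Minimum = -3.

-3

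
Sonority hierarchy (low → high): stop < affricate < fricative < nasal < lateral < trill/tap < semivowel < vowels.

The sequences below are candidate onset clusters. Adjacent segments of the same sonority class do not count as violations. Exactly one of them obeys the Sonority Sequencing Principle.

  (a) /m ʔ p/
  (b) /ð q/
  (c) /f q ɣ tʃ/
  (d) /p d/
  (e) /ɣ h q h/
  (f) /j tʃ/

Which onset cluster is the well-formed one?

d

(a) 4-1-1 → violates
(b) 3-1 → violates
(c) 3-1-3-2 → violates
(d) 1-1 → obeys
(e) 3-3-1-3 → violates
(f) 7-2 → violates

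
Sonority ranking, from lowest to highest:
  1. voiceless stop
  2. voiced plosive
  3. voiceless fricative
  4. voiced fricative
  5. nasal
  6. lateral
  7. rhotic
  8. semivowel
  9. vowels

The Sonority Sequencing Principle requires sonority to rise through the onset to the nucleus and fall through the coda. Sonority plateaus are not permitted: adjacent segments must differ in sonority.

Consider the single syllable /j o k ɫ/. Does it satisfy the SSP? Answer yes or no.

Onset: /j/ is a semivowel (sonority 8); then the nucleus /o/ (sonority 9).
Onset profile 8-9 — rises to the nucleus.
Coda: /k/ is a voiceless stop (sonority 1), /ɫ/ is a lateral (sonority 6).
Coda profile 9-1-6 — does not strictly fall throughout.

no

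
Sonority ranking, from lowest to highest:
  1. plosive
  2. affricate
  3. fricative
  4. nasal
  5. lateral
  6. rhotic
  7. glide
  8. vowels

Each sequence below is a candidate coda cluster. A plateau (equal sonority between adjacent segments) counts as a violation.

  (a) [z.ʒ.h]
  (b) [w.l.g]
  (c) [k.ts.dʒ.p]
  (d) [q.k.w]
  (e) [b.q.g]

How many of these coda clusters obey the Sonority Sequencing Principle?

(a) 3-3-3 → violates
(b) 7-5-1 → obeys
(c) 1-2-2-1 → violates
(d) 1-1-7 → violates
(e) 1-1-1 → violates

1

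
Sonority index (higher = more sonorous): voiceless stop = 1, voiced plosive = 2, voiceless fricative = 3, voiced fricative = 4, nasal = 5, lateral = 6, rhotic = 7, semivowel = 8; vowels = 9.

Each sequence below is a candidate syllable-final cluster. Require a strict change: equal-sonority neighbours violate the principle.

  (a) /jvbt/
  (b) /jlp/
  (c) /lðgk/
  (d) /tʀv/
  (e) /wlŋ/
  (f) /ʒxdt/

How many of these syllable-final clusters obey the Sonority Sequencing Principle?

(a) sonority 8-4-2-1: well-formed.
(b) sonority 8-6-1: well-formed.
(c) sonority 6-4-2-1: well-formed.
(d) sonority 1-7-4: ill-formed.
(e) sonority 8-6-5: well-formed.
(f) sonority 4-3-2-1: well-formed.

5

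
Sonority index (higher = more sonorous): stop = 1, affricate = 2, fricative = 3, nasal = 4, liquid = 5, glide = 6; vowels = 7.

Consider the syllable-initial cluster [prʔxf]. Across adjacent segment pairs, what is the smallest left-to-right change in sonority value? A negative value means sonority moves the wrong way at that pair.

-4

/p/ is a stop (sonority 1).
/r/ is a liquid (sonority 5).
/ʔ/ is a stop (sonority 1).
/x/ is a fricative (sonority 3).
/f/ is a fricative (sonority 3).
/p/→/r/: change +4.
/r/→/ʔ/: change -4.
/ʔ/→/x/: change +2.
/x/→/f/: change +0.
Minimum = -4.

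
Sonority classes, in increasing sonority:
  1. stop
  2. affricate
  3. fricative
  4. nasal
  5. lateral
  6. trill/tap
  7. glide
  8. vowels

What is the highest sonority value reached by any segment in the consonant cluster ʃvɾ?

6

/ʃ/ is a fricative (sonority 3).
/v/ is a fricative (sonority 3).
/ɾ/ is a trill/tap (sonority 6).
The maximum is 6.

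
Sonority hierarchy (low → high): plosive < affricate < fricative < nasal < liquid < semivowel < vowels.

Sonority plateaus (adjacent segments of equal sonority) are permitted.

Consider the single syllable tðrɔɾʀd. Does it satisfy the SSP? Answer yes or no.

yes

Onset: /t/ is a plosive (sonority 1), /ð/ is a fricative (sonority 3), /r/ is a liquid (sonority 5); then the nucleus /ɔ/ (sonority 7).
Onset profile 1-3-5-7 — rises to the nucleus.
Coda: /ɾ/ is a liquid (sonority 5), /ʀ/ is a liquid (sonority 5), /d/ is a plosive (sonority 1).
Coda profile 7-5-5-1 — falls from the nucleus.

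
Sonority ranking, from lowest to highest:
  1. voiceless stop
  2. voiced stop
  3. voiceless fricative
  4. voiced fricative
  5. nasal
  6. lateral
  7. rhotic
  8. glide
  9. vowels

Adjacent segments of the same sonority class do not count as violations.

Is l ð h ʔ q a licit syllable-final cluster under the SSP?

/l/: lateral = 6.
/ð/: voiced fricative = 4.
/h/: voiceless fricative = 3.
/ʔ/: voiceless stop = 1.
/q/: voiceless stop = 1.
The profile 6-4-3-1-1 is non-increasing (plateaus allowed), so the syllable-final cluster satisfies the SSP.

yes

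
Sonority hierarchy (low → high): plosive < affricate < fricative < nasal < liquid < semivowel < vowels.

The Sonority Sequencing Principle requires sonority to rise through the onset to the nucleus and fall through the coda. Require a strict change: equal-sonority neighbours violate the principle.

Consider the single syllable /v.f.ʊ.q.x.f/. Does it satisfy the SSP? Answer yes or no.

no

Onset: /v/ is a fricative (sonority 3), /f/ is a fricative (sonority 3); then the nucleus /ʊ/ (sonority 7).
Onset profile 3-3-7 — does not strictly rise throughout.
Coda: /q/ is a plosive (sonority 1), /x/ is a fricative (sonority 3), /f/ is a fricative (sonority 3).
Coda profile 7-1-3-3 — does not strictly fall throughout.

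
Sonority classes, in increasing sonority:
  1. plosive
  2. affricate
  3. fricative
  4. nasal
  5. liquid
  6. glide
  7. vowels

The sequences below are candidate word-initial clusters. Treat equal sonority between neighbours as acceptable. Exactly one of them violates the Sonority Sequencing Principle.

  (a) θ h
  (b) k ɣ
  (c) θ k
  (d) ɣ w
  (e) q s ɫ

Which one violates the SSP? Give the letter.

c

(a) sonority 3-3: well-formed.
(b) sonority 1-3: well-formed.
(c) sonority 3-1: ill-formed.
(d) sonority 3-6: well-formed.
(e) sonority 1-3-5: well-formed.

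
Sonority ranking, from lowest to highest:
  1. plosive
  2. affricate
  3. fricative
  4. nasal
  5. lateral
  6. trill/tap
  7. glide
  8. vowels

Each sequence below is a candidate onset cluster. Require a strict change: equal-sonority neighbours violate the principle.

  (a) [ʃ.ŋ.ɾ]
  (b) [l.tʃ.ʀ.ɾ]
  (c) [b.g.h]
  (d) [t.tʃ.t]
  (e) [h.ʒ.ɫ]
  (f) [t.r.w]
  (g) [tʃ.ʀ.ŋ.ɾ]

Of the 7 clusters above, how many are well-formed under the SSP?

2

(a) sonority 3-4-6: well-formed.
(b) sonority 5-2-6-6: ill-formed.
(c) sonority 1-1-3: ill-formed.
(d) sonority 1-2-1: ill-formed.
(e) sonority 3-3-5: ill-formed.
(f) sonority 1-6-7: well-formed.
(g) sonority 2-6-4-6: ill-formed.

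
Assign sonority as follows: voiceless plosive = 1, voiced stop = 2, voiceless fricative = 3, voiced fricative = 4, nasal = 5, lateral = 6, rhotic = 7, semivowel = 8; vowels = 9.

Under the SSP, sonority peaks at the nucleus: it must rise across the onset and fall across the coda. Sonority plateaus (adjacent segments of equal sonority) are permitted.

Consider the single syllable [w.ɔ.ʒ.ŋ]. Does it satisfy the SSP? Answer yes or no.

no

Onset: /w/ is a semivowel (sonority 8); then the nucleus /ɔ/ (sonority 9).
Onset profile 8-9 — rises to the nucleus.
Coda: /ʒ/ is a voiced fricative (sonority 4), /ŋ/ is a nasal (sonority 5).
Coda profile 9-4-5 — does not fall throughout.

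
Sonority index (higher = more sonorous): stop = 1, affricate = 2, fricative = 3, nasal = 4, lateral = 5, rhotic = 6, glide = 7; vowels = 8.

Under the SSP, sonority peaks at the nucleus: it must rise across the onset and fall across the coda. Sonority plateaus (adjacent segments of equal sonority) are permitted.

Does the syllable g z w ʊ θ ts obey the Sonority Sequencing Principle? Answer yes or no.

yes

Onset: /g/ is a stop (sonority 1), /z/ is a fricative (sonority 3), /w/ is a glide (sonority 7); then the nucleus /ʊ/ (sonority 8).
Onset profile 1-3-7-8 — rises to the nucleus.
Coda: /θ/ is a fricative (sonority 3), /ts/ is an affricate (sonority 2).
Coda profile 8-3-2 — falls from the nucleus.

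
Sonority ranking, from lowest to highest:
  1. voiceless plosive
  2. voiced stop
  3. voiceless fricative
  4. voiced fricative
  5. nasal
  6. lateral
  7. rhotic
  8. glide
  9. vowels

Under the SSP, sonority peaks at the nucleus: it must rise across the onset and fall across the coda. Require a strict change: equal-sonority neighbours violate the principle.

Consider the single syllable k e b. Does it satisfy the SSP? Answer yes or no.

Onset: /k/ is a voiceless plosive (sonority 1); then the nucleus /e/ (sonority 9).
Onset profile 1-9 — rises to the nucleus.
Coda: /b/ is a voiced stop (sonority 2).
Coda profile 9-2 — falls from the nucleus.

yes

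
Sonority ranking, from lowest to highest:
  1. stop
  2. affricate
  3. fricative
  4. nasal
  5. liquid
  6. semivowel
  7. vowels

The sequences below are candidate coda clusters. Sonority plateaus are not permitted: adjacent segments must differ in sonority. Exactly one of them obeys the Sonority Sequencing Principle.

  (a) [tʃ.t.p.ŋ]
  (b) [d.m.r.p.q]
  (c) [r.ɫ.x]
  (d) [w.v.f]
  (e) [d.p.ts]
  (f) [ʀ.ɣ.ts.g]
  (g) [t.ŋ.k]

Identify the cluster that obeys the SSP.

(a) [tʃ.t.p.ŋ]: profile 2-1-1-4 — violates.
(b) [d.m.r.p.q]: profile 1-4-5-1-1 — violates.
(c) [r.ɫ.x]: profile 5-5-3 — violates.
(d) [w.v.f]: profile 6-3-3 — violates.
(e) [d.p.ts]: profile 1-1-2 — violates.
(f) [ʀ.ɣ.ts.g]: profile 5-3-2-1 — obeys.
(g) [t.ŋ.k]: profile 1-4-1 — violates.

f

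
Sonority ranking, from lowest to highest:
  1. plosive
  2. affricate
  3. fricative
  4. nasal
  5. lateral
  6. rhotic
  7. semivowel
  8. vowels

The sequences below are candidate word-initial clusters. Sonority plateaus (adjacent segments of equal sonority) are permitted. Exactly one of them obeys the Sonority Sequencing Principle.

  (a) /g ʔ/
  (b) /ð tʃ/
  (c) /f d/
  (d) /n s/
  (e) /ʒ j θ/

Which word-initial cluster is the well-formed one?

a

(a) /g ʔ/: profile 1-1 — obeys.
(b) /ð tʃ/: profile 3-2 — violates.
(c) /f d/: profile 3-1 — violates.
(d) /n s/: profile 4-3 — violates.
(e) /ʒ j θ/: profile 3-7-3 — violates.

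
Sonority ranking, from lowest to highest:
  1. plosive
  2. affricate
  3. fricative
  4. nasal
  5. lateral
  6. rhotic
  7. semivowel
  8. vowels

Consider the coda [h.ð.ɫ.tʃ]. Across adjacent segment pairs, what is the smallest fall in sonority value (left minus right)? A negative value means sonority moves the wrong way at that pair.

/h/: fricative = 3.
/ð/: fricative = 3.
/ɫ/: lateral = 5.
/tʃ/: affricate = 2.
/h/→/ð/: change +0.
/ð/→/ɫ/: change -2.
/ɫ/→/tʃ/: change +3.
Minimum = -2.

-2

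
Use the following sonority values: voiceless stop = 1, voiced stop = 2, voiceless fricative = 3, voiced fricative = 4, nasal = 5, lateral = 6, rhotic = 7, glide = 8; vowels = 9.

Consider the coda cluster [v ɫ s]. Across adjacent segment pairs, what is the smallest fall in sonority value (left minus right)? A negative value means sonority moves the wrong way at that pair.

/v/: voiced fricative = 4.
/ɫ/: lateral = 6.
/s/: voiceless fricative = 3.
/v/→/ɫ/: change -2.
/ɫ/→/s/: change +3.
Minimum = -2.

-2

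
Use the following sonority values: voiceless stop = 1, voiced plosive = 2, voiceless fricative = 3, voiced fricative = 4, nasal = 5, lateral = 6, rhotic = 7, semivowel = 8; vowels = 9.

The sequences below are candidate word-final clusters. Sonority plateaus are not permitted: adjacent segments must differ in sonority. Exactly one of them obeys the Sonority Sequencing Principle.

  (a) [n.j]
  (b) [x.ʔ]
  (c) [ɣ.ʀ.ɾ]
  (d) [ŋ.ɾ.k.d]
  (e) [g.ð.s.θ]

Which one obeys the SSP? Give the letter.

(a) 5-8 → violates
(b) 3-1 → obeys
(c) 4-7-7 → violates
(d) 5-7-1-2 → violates
(e) 2-4-3-3 → violates

b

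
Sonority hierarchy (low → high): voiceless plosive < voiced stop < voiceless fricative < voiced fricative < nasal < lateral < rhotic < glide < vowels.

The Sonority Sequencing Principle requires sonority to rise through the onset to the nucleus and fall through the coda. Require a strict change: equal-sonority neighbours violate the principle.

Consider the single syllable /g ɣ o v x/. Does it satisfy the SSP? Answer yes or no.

yes

Onset: /g/ is a voiced stop (sonority 2), /ɣ/ is a voiced fricative (sonority 4); then the nucleus /o/ (sonority 9).
Onset profile 2-4-9 — rises to the nucleus.
Coda: /v/ is a voiced fricative (sonority 4), /x/ is a voiceless fricative (sonority 3).
Coda profile 9-4-3 — falls from the nucleus.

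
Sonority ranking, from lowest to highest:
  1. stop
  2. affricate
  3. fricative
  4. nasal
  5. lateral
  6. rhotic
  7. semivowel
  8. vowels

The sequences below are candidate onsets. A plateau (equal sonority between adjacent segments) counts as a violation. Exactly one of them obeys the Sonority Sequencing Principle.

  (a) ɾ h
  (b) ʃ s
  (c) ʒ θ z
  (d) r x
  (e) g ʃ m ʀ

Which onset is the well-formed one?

e

(a) sonority 6-3: ill-formed.
(b) sonority 3-3: ill-formed.
(c) sonority 3-3-3: ill-formed.
(d) sonority 6-3: ill-formed.
(e) sonority 1-3-4-6: well-formed.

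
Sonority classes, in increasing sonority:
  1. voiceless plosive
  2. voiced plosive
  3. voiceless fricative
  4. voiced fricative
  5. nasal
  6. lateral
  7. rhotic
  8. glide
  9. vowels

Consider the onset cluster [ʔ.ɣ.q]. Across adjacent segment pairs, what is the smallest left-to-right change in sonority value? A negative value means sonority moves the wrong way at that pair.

/ʔ/ is a voiceless plosive (sonority 1).
/ɣ/ is a voiced fricative (sonority 4).
/q/ is a voiceless plosive (sonority 1).
/ʔ/→/ɣ/: change +3.
/ɣ/→/q/: change -3.
Minimum = -3.

-3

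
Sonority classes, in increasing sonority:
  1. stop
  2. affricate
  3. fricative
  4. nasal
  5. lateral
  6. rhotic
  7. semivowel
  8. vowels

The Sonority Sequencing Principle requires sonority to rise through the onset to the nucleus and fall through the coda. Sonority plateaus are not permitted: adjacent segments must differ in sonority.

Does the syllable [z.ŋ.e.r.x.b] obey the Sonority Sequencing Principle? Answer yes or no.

yes

Onset: /z/ is a fricative (sonority 3), /ŋ/ is a nasal (sonority 4); then the nucleus /e/ (sonority 8).
Onset profile 3-4-8 — rises to the nucleus.
Coda: /r/ is a rhotic (sonority 6), /x/ is a fricative (sonority 3), /b/ is a stop (sonority 1).
Coda profile 8-6-3-1 — falls from the nucleus.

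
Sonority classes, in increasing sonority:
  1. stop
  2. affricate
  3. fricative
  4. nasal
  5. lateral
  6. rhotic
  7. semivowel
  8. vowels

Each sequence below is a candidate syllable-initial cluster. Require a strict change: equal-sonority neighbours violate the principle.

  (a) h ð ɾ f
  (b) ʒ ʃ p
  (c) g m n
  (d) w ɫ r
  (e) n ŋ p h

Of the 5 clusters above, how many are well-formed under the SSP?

0

(a) 3-3-6-3 → violates
(b) 3-3-1 → violates
(c) 1-4-4 → violates
(d) 7-5-6 → violates
(e) 4-4-1-3 → violates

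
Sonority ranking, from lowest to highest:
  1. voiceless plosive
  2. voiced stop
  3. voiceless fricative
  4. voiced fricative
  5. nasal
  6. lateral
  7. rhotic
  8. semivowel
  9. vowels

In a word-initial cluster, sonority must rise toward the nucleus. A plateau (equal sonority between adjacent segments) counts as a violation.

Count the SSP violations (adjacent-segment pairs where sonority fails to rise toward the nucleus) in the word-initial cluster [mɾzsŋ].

/m/ is a nasal (sonority 5).
/ɾ/ is a rhotic (sonority 7).
/z/ is a voiced fricative (sonority 4).
/s/ is a voiceless fricative (sonority 3).
/ŋ/ is a nasal (sonority 5).
/m/→/ɾ/: 5→7 (rises) — ok.
/ɾ/→/z/: 7→4 (does not rise) — violation.
/z/→/s/: 4→3 (does not rise) — violation.
/s/→/ŋ/: 3→5 (rises) — ok.

2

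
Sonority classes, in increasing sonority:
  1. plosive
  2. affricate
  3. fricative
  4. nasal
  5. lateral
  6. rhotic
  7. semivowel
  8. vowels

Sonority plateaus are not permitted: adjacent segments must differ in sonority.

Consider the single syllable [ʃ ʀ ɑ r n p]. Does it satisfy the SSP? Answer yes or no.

yes

Onset: /ʃ/ is a fricative (sonority 3), /ʀ/ is a rhotic (sonority 6); then the nucleus /ɑ/ (sonority 8).
Onset profile 3-6-8 — rises to the nucleus.
Coda: /r/ is a rhotic (sonority 6), /n/ is a nasal (sonority 4), /p/ is a plosive (sonority 1).
Coda profile 8-6-4-1 — falls from the nucleus.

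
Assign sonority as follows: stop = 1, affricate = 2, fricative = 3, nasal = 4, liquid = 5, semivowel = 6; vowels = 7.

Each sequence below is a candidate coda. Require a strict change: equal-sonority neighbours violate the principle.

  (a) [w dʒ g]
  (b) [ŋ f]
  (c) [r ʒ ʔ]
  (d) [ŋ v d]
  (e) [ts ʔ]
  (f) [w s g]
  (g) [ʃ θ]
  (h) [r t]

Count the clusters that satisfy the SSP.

(a) [w dʒ g]: profile 6-2-1 — obeys.
(b) [ŋ f]: profile 4-3 — obeys.
(c) [r ʒ ʔ]: profile 5-3-1 — obeys.
(d) [ŋ v d]: profile 4-3-1 — obeys.
(e) [ts ʔ]: profile 2-1 — obeys.
(f) [w s g]: profile 6-3-1 — obeys.
(g) [ʃ θ]: profile 3-3 — violates.
(h) [r t]: profile 5-1 — obeys.

7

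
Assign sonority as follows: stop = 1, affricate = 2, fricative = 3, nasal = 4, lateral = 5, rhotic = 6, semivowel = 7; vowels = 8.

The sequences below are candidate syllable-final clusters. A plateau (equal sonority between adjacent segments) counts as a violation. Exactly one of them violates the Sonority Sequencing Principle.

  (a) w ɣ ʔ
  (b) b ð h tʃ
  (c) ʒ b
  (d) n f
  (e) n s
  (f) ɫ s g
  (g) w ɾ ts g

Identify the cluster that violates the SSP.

(a) 7-3-1 → obeys
(b) 1-3-3-2 → violates
(c) 3-1 → obeys
(d) 4-3 → obeys
(e) 4-3 → obeys
(f) 5-3-1 → obeys
(g) 7-6-2-1 → obeys

b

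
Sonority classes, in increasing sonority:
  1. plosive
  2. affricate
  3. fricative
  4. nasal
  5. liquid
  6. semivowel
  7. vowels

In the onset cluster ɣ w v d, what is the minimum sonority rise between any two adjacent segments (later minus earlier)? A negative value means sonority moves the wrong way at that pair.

/ɣ/: fricative = 3.
/w/: semivowel = 6.
/v/: fricative = 3.
/d/: plosive = 1.
/ɣ/→/w/: change +3.
/w/→/v/: change -3.
/v/→/d/: change -2.
Minimum = -3.

-3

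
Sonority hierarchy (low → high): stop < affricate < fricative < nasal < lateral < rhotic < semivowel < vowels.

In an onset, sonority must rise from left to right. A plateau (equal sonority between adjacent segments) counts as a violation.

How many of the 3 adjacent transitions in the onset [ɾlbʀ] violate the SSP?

2

/ɾ/ is a rhotic (sonority 6).
/l/ is a lateral (sonority 5).
/b/ is a stop (sonority 1).
/ʀ/ is a rhotic (sonority 6).
/ɾ/→/l/: 6→5 (does not rise) — violation.
/l/→/b/: 5→1 (does not rise) — violation.
/b/→/ʀ/: 1→6 (rises) — ok.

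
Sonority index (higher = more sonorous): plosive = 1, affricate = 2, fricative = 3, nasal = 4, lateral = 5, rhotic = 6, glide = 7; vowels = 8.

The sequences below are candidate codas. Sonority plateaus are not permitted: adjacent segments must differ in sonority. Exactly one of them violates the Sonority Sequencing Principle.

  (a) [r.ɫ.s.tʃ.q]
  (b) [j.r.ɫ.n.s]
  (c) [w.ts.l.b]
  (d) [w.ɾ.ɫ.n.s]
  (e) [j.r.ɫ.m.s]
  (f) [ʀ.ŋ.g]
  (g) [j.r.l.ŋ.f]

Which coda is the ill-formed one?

c

(a) [r.ɫ.s.tʃ.q]: profile 6-5-3-2-1 — obeys.
(b) [j.r.ɫ.n.s]: profile 7-6-5-4-3 — obeys.
(c) [w.ts.l.b]: profile 7-2-5-1 — violates.
(d) [w.ɾ.ɫ.n.s]: profile 7-6-5-4-3 — obeys.
(e) [j.r.ɫ.m.s]: profile 7-6-5-4-3 — obeys.
(f) [ʀ.ŋ.g]: profile 6-4-1 — obeys.
(g) [j.r.l.ŋ.f]: profile 7-6-5-4-3 — obeys.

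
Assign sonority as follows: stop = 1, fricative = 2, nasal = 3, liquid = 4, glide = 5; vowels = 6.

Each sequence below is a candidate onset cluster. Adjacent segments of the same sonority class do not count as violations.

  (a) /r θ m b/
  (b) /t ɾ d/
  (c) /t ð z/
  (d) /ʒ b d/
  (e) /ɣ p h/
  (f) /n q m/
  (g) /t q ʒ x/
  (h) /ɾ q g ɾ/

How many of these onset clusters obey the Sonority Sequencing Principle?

2

(a) 4-2-3-1 → violates
(b) 1-4-1 → violates
(c) 1-2-2 → obeys
(d) 2-1-1 → violates
(e) 2-1-2 → violates
(f) 3-1-3 → violates
(g) 1-1-2-2 → obeys
(h) 4-1-1-4 → violates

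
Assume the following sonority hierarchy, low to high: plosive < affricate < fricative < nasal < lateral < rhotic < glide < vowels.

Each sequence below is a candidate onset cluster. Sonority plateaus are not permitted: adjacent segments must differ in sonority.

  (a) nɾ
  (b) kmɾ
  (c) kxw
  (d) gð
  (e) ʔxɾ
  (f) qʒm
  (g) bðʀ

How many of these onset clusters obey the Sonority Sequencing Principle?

7

(a) nɾ: profile 4-6 — obeys.
(b) kmɾ: profile 1-4-6 — obeys.
(c) kxw: profile 1-3-7 — obeys.
(d) gð: profile 1-3 — obeys.
(e) ʔxɾ: profile 1-3-6 — obeys.
(f) qʒm: profile 1-3-4 — obeys.
(g) bðʀ: profile 1-3-6 — obeys.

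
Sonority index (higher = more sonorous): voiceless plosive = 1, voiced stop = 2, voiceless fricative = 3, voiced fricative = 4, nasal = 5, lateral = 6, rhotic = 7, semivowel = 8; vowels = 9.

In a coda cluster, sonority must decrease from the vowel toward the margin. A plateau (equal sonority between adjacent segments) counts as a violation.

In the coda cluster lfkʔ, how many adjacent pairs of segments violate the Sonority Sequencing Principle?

/l/: lateral = 6.
/f/: voiceless fricative = 3.
/k/: voiceless plosive = 1.
/ʔ/: voiceless plosive = 1.
/l/→/f/: 6→3 (falls) — ok.
/f/→/k/: 3→1 (falls) — ok.
/k/→/ʔ/: 1→1 (plateau) — violation.

1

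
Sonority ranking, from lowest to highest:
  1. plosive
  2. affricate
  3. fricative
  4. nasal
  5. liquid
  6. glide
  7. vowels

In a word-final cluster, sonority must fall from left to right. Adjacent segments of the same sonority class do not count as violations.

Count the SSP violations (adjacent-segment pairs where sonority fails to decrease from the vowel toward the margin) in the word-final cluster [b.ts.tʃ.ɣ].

/b/ is a plosive (sonority 1).
/ts/ is an affricate (sonority 2).
/tʃ/ is an affricate (sonority 2).
/ɣ/ is a fricative (sonority 3).
/b/→/ts/: 1→2 (does not fall) — violation.
/ts/→/tʃ/: 2→2 (plateau, allowed) — ok.
/tʃ/→/ɣ/: 2→3 (does not fall) — violation.

2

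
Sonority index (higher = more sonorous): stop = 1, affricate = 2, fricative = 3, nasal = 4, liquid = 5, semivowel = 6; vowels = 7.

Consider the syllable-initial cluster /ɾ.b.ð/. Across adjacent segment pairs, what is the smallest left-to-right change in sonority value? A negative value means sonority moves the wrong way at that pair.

/ɾ/ — liquid, sonority 5.
/b/ — stop, sonority 1.
/ð/ — fricative, sonority 3.
/ɾ/→/b/: change -4.
/b/→/ð/: change +2.
Minimum = -4.

-4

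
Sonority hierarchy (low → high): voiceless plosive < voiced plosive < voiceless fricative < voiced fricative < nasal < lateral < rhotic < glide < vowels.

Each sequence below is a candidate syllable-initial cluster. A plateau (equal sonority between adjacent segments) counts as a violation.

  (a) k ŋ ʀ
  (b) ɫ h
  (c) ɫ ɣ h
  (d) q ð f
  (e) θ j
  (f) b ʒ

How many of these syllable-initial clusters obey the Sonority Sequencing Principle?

3

(a) k ŋ ʀ: profile 1-5-7 — obeys.
(b) ɫ h: profile 6-3 — violates.
(c) ɫ ɣ h: profile 6-4-3 — violates.
(d) q ð f: profile 1-4-3 — violates.
(e) θ j: profile 3-8 — obeys.
(f) b ʒ: profile 2-4 — obeys.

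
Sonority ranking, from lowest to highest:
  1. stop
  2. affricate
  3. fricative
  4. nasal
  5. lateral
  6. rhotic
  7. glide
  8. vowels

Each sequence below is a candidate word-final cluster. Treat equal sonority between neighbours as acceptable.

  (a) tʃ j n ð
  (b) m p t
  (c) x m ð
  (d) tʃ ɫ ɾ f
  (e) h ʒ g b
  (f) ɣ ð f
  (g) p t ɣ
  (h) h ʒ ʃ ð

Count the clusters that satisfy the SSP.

4

(a) tʃ j n ð: profile 2-7-4-3 — violates.
(b) m p t: profile 4-1-1 — obeys.
(c) x m ð: profile 3-4-3 — violates.
(d) tʃ ɫ ɾ f: profile 2-5-6-3 — violates.
(e) h ʒ g b: profile 3-3-1-1 — obeys.
(f) ɣ ð f: profile 3-3-3 — obeys.
(g) p t ɣ: profile 1-1-3 — violates.
(h) h ʒ ʃ ð: profile 3-3-3-3 — obeys.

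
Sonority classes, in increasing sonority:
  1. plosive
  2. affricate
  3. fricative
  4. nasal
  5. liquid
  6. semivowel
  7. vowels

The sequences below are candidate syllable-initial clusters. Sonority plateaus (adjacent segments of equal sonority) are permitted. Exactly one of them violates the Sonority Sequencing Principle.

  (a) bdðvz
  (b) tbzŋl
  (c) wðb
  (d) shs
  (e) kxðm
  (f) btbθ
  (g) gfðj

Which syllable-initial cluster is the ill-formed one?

c

(a) 1-1-3-3-3 → obeys
(b) 1-1-3-4-5 → obeys
(c) 6-3-1 → violates
(d) 3-3-3 → obeys
(e) 1-3-3-4 → obeys
(f) 1-1-1-3 → obeys
(g) 1-3-3-6 → obeys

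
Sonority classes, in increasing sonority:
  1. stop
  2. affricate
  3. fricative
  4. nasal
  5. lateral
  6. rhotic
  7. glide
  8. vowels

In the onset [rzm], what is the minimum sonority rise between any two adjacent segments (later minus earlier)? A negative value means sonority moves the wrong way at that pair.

-3

/r/: rhotic = 6.
/z/: fricative = 3.
/m/: nasal = 4.
/r/→/z/: change -3.
/z/→/m/: change +1.
Minimum = -3.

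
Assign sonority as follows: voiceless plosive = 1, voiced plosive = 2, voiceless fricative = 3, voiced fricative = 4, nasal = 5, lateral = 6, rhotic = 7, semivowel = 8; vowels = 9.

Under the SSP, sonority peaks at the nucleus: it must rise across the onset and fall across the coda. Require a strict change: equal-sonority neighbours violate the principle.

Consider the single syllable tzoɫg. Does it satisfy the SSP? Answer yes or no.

yes

Onset: /t/ is a voiceless plosive (sonority 1), /z/ is a voiced fricative (sonority 4); then the nucleus /o/ (sonority 9).
Onset profile 1-4-9 — rises to the nucleus.
Coda: /ɫ/ is a lateral (sonority 6), /g/ is a voiced plosive (sonority 2).
Coda profile 9-6-2 — falls from the nucleus.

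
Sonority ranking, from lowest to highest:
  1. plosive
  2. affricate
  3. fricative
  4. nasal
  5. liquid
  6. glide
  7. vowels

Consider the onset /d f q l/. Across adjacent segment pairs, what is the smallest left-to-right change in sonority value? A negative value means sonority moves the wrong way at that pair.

/d/ — plosive, sonority 1.
/f/ — fricative, sonority 3.
/q/ — plosive, sonority 1.
/l/ — liquid, sonority 5.
/d/→/f/: change +2.
/f/→/q/: change -2.
/q/→/l/: change +4.
Minimum = -2.

-2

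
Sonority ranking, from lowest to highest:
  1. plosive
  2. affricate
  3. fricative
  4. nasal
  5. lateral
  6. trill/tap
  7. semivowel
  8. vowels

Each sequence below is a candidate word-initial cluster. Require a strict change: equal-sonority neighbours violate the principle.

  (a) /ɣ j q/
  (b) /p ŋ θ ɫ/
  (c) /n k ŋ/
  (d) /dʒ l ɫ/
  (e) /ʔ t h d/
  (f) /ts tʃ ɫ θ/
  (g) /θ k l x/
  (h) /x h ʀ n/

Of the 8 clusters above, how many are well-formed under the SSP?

0

(a) /ɣ j q/: profile 3-7-1 — violates.
(b) /p ŋ θ ɫ/: profile 1-4-3-5 — violates.
(c) /n k ŋ/: profile 4-1-4 — violates.
(d) /dʒ l ɫ/: profile 2-5-5 — violates.
(e) /ʔ t h d/: profile 1-1-3-1 — violates.
(f) /ts tʃ ɫ θ/: profile 2-2-5-3 — violates.
(g) /θ k l x/: profile 3-1-5-3 — violates.
(h) /x h ʀ n/: profile 3-3-6-4 — violates.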